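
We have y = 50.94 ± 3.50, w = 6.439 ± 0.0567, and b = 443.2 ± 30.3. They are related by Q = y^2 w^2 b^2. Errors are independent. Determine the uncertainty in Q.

4.11e+09

Q is a product of powers, so relative uncertainties combine in quadrature:
  (2·δy/y)² = (2×0.0687)² = 0.0189;  (2·δw/w)² = (2×0.00881)² = 0.000310;  (2·δb/b)² = (2×0.0684)² = 0.0187
δQ/Q = √(0.0379) = 0.195
Q = 2.113e+10, so δQ = 0.195 × 2.113e+10 = 4.11e+09.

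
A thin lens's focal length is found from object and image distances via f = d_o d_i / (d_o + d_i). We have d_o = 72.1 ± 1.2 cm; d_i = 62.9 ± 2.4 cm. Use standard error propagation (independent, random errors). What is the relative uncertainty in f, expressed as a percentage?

2.18%

∂f/∂d_o = (d_i/(d_o+d_i))² = 0.217;  ∂f/∂d_i = (d_o/(d_o+d_i))² = 0.285
δf = √((∂f/∂d_o · δd_o)² + (∂f/∂d_i · δd_i)²) = √(0.0679 + 0.469) = 0.732 cm
f = 33.6 cm, so δf/f = 0.732/33.6 = 0.0218.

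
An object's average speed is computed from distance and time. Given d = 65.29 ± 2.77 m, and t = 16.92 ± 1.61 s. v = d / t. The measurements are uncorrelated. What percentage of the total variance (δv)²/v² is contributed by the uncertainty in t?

83.4%

(δv/v)² = (1·δd/d)² + (-1·δt/t)²
  d term: (1×0.0424)² = 0.00180
  t term: (-1×0.0952)² = 0.00905
Total = 0.0109. Share from t = 0.00905/0.0109 = 0.834.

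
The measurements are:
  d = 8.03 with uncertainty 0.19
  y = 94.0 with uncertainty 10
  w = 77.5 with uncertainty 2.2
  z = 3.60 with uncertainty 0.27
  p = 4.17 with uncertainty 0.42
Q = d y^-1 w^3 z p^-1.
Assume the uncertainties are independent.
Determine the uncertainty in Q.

6410

For a monomial Q ∝ d, y^-1, w^3, z, p^-1, fractional errors add in quadrature:
  (1·δd/d)² = (1×0.0237)² = 0.000560;  (-1·δy/y)² = (-1×0.106)² = 0.0113;  (3·δw/w)² = (3×0.0284)² = 0.00725;  (1·δz/z)² = (1×0.0750)² = 0.00562;  (-1·δp/p)² = (-1×0.101)² = 0.0101
δQ/Q = √(0.0349) = 0.187
Q = 34300, so δQ = 0.187 × 34300 = 6410.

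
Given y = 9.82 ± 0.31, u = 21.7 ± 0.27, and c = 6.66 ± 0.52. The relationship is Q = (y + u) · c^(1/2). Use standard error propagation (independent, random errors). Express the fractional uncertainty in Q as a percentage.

4.12%

Let w = y + u = 31.5. δw = √(δy² + δu²) = √(0.0961 + 0.0729) = 0.411, so δw/w = 0.0130.
Q is then a monomial in w, c:
δQ/Q = √((δw/w)² + (½·δc/c)²) = √(0.000170 + 0.00152) = 0.0412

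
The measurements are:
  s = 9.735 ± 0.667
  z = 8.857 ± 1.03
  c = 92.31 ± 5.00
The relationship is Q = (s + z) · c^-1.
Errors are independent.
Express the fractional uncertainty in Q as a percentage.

8.54%

Let u = s + z = 18.59. δu = √(δs² + δz²) = √(0.445 + 1.06) = 1.23, so δu/u = 0.0660.
Q is then a monomial in u, c:
δQ/Q = √((δu/u)² + (-1·δc/c)²) = √(0.00436 + 0.00293) = 0.0854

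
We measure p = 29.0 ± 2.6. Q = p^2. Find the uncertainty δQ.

Q ∝ p^2, so δQ/Q = |2| · δp/p = 2 × 0.0897 = 0.179.
Q = 841, so δQ = 0.179 × 841 = 151.

151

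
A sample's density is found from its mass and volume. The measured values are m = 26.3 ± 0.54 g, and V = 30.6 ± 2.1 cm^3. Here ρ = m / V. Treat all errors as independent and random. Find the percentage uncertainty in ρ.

7.16%

Since ρ is a product/quotient, work with relative uncertainties:
  (1·δm/m)² = (1×0.0205)² = 0.000422;  (-1·δV/V)² = (-1×0.0686)² = 0.00471
δρ/ρ = √(0.00513) = 0.0716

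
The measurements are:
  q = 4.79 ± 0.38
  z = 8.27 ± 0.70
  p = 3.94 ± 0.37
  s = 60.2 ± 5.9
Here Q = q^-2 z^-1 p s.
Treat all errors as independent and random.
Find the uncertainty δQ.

0.282

Each factor contributes (exponent × relative error)² to (δQ/Q)²:
  (-2·δq/q)² = (-2×0.0793)² = 0.0252;  (-1·δz/z)² = (-1×0.0846)² = 0.00716;  (1·δp/p)² = (1×0.0939)² = 0.00882;  (1·δs/s)² = (1×0.0980)² = 0.00961
δQ/Q = √(0.0508) = 0.225
Q = 1.25, so δQ = 0.225 × 1.25 = 0.282.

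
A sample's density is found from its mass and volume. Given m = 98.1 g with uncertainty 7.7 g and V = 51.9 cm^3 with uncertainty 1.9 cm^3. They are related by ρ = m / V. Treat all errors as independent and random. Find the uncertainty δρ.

0.164 g/cm^3

Products/powers → add relative errors in quadrature, weighted by exponent:
  (1·δm/m)² = (1×0.0785)² = 0.00616;  (-1·δV/V)² = (-1×0.0366)² = 0.00134
δρ/ρ = √(0.00750) = 0.0866
ρ = 1.89 g/cm^3, so δρ = 0.0866 × 1.89 = 0.164 g/cm^3.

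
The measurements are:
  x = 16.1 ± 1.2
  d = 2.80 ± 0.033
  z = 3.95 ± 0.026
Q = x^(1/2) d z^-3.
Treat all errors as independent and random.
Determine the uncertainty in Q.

For a monomial Q ∝ x^(1/2), d, z^-3, fractional errors add in quadrature:
  (½·δx/x)² = (0.5×0.0745)² = 0.00139;  (1·δd/d)² = (1×0.0118)² = 0.000139;  (-3·δz/z)² = (-3×0.00658)² = 0.000390
δQ/Q = √(0.00192) = 0.0438
Q = 0.182, so δQ = 0.0438 × 0.182 = 0.00798.

0.00798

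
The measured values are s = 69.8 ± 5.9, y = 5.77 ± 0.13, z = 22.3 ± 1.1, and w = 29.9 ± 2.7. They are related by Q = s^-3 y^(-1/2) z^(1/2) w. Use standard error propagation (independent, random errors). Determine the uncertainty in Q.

4.68e-05

Since Q is a product/quotient, work with relative uncertainties:
  (-3·δs/s)² = (-3×0.0845)² = 0.0643;  (−½·δy/y)² = (-0.5×0.0225)² = 0.000127;  (½·δz/z)² = (0.5×0.0493)² = 0.000608;  (1·δw/w)² = (1×0.0903)² = 0.00815
δQ/Q = √(0.0732) = 0.271
Q = 0.000173, so δQ = 0.271 × 0.000173 = 4.68e-05.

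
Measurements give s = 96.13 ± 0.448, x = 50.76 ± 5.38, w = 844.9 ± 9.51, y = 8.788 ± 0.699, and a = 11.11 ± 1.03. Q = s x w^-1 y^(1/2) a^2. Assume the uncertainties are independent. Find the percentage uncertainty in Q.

21.8%

For a monomial Q ∝ s, x, w^-1, y^(1/2), a^2, fractional errors add in quadrature:
  (1·δs/s)² = (1×0.00466)² = 2.17e-05;  (1·δx/x)² = (1×0.106)² = 0.0112;  (-1·δw/w)² = (-1×0.0113)² = 0.000127;  (½·δy/y)² = (0.5×0.0795)² = 0.00158;  (2·δa/a)² = (2×0.0927)² = 0.0344
δQ/Q = √(0.0473) = 0.218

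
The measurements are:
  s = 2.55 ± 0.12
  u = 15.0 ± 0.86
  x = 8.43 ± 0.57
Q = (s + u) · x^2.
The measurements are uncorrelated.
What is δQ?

180

Let w = s + u = 17.6. δw = √(δs² + δu²) = √(0.0144 + 0.740) = 0.868, so δw/w = 0.0495.
Q is then a monomial in w, x:
δQ/Q = √((δw/w)² + (2·δx/x)²) = √(0.00245 + 0.0183) = 0.144
Q = 1250, so δQ = 0.144 × 1250 = 180.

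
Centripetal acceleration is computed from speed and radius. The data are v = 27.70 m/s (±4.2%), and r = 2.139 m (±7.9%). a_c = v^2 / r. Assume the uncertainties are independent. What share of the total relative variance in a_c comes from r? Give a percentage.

46.9%

(δa_c/a_c)² = (2·δv/v)² + (-1·δr/r)²
  v term: (2×0.0420)² = 0.00706
  r term: (-1×0.0790)² = 0.00624
Total = 0.0133. Share from r = 0.00624/0.0133 = 0.469.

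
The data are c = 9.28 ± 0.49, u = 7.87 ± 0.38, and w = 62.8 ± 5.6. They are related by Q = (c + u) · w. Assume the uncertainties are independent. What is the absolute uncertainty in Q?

104

Let h = c + u = 17.1. δh = √(δc² + δu²) = √(0.240 + 0.144) = 0.620, so δh/h = 0.0362.
Q is then a monomial in h, w:
δQ/Q = √((δh/h)² + (1·δw/w)²) = √(0.00131 + 0.00795) = 0.0962
Q = 1080, so δQ = 0.0962 × 1080 = 104.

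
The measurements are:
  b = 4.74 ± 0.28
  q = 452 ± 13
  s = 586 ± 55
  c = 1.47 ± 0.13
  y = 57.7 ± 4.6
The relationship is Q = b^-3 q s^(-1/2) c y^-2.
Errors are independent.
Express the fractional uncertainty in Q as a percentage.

26.0%

For a monomial Q ∝ b^-3, q, s^(-1/2), c, y^-2, fractional errors add in quadrature:
  (-3·δb/b)² = (-3×0.0591)² = 0.0314;  (1·δq/q)² = (1×0.0288)² = 0.000827;  (−½·δs/s)² = (-0.5×0.0939)² = 0.00220;  (1·δc/c)² = (1×0.0884)² = 0.00782;  (-2·δy/y)² = (-2×0.0797)² = 0.0254
δQ/Q = √(0.0677) = 0.260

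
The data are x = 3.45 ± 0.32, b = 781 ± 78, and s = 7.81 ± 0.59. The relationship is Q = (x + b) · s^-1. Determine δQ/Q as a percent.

Let u = x + b = 784. δu = √(δx² + δb²) = √(0.102 + 6080) = 78.0, so δu/u = 0.0994.
Q is then a monomial in u, s:
δQ/Q = √((δu/u)² + (-1·δs/s)²) = √(0.00989 + 0.00571) = 0.125

12.5%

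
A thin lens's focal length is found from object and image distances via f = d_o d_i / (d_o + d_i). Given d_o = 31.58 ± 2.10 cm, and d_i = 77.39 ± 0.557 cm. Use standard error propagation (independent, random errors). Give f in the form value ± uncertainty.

22.43 ± 1.06 cm

∂f/∂d_o = (d_i/(d_o+d_i))² = 0.504;  ∂f/∂d_i = (d_o/(d_o+d_i))² = 0.0840
δf = √((∂f/∂d_o · δd_o)² + (∂f/∂d_i · δd_i)²) = √(1.12 + 0.00219) = 1.06 cm
f = 22.43 cm.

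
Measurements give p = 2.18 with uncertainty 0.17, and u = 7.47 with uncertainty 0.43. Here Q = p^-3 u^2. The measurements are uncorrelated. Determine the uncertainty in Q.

1.40

For a monomial Q ∝ p^-3, u^2, fractional errors add in quadrature:
  (-3·δp/p)² = (-3×0.0780)² = 0.0547;  (2·δu/u)² = (2×0.0576)² = 0.0133
δQ/Q = √(0.0680) = 0.261
Q = 5.39, so δQ = 0.261 × 5.39 = 1.40.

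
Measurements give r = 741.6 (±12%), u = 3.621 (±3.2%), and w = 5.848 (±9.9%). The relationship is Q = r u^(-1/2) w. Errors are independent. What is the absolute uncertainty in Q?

356

Products/powers → add relative errors in quadrature, weighted by exponent:
  (1·δr/r)² = (1×0.120)² = 0.0144;  (−½·δu/u)² = (-0.5×0.0320)² = 0.000256;  (1·δw/w)² = (1×0.0990)² = 0.00980
δQ/Q = √(0.0245) = 0.156
Q = 2279, so δQ = 0.156 × 2279 = 356.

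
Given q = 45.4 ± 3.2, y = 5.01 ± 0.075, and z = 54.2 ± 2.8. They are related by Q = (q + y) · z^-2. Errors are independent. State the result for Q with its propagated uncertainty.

0.0172 ± 0.00208

Let u = q + y = 50.4. δu = √(δq² + δy²) = √(10.2 + 0.00562) = 3.20, so δu/u = 0.0635.
Q is then a monomial in u, z:
δQ/Q = √((δu/u)² + (-2·δz/z)²) = √(0.00403 + 0.0107) = 0.121
Q = 0.0172, so δQ = 0.121 × 0.0172 = 0.00208.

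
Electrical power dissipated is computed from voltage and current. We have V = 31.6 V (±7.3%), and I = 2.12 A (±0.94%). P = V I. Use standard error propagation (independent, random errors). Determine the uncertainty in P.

4.93 W

For a monomial P ∝ V, I, fractional errors add in quadrature:
  (1·δV/V)² = (1×0.0730)² = 0.00533;  (1·δI/I)² = (1×0.00940)² = 8.84e-05
δP/P = √(0.00542) = 0.0736
P = 67.0 W, so δP = 0.0736 × 67.0 = 4.93 W.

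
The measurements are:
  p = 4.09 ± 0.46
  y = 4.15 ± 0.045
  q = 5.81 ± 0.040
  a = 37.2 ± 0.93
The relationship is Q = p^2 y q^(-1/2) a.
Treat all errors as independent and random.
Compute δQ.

For a monomial Q ∝ p^2, y, q^(-1/2), a, fractional errors add in quadrature:
  (2·δp/p)² = (2×0.112)² = 0.0506;  (1·δy/y)² = (1×0.0108)² = 0.000118;  (−½·δq/q)² = (-0.5×0.00688)² = 1.18e-05;  (1·δa/a)² = (1×0.0250)² = 0.000625
δQ/Q = √(0.0514) = 0.227
Q = 1070, so δQ = 0.227 × 1070 = 243.

243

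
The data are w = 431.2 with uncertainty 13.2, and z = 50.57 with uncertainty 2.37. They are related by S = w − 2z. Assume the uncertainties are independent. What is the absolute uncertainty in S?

For a sum/difference, combine absolute errors in quadrature:
  (δw)² = 174;  (2·δz)² = 22.5
δS = √(197) = 14.0

14.0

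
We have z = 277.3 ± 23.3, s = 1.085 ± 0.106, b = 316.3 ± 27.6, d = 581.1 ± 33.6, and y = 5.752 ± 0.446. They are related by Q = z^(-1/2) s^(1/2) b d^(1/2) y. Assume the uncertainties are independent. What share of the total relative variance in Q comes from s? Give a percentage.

(δQ/Q)² = (−½·δz/z)² + (½·δs/s)² + (1·δb/b)² + (½·δd/d)² + (1·δy/y)²
  z term: (-0.5×0.0840)² = 0.00177
  s term: (0.5×0.0977)² = 0.00239
  b term: (1×0.0873)² = 0.00761
  d term: (0.5×0.0578)² = 0.000836
  y term: (1×0.0775)² = 0.00601
Total = 0.0186. Share from s = 0.00239/0.0186 = 0.128.

12.8%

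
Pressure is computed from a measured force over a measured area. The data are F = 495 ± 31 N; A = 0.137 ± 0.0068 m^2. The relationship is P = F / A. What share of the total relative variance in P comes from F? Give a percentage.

(δP/P)² = (1·δF/F)² + (-1·δA/A)²
  F term: (1×0.0626)² = 0.00392
  A term: (-1×0.0496)² = 0.00246
Total = 0.00639. Share from F = 0.00392/0.00639 = 0.614.

61.4%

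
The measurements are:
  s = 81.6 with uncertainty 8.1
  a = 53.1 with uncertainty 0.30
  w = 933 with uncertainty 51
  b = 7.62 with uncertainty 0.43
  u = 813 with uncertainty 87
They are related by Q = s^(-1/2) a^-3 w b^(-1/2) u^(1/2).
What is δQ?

Relative error in a monomial: (δQ/Q)² = Σ (nᵢ · δxᵢ/xᵢ)².
  (−½·δs/s)² = (-0.5×0.0993)² = 0.00246;  (-3·δa/a)² = (-3×0.00565)² = 0.000287;  (1·δw/w)² = (1×0.0547)² = 0.00299;  (−½·δb/b)² = (-0.5×0.0564)² = 0.000796;  (½·δu/u)² = (0.5×0.107)² = 0.00286
δQ/Q = √(0.00940) = 0.0969
Q = 0.00713, so δQ = 0.0969 × 0.00713 = 0.000691.

0.000691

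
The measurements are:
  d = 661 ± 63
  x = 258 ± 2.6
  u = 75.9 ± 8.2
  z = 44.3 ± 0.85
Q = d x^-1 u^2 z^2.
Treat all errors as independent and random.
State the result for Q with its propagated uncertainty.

For a monomial Q ∝ d, x^-1, u^2, z^2, fractional errors add in quadrature:
  (1·δd/d)² = (1×0.0953)² = 0.00908;  (-1·δx/x)² = (-1×0.0101)² = 0.000102;  (2·δu/u)² = (2×0.108)² = 0.0467;  (2·δz/z)² = (2×0.0192)² = 0.00147
δQ/Q = √(0.0573) = 0.239
Q = 2.9e+07, so δQ = 0.239 × 2.9e+07 = 6.94e+06.

(2.90 ± 0.694) × 10^7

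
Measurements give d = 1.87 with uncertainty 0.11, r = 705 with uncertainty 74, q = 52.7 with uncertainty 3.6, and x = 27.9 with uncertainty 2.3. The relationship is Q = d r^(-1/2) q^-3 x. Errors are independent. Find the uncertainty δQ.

For a monomial Q ∝ d, r^(-1/2), q^-3, x, fractional errors add in quadrature:
  (1·δd/d)² = (1×0.0588)² = 0.00346;  (−½·δr/r)² = (-0.5×0.105)² = 0.00275;  (-3·δq/q)² = (-3×0.0683)² = 0.0420;  (1·δx/x)² = (1×0.0824)² = 0.00680
δQ/Q = √(0.0550) = 0.235
Q = 1.34e-05, so δQ = 0.235 × 1.34e-05 = 3.15e-06.

3.15e-06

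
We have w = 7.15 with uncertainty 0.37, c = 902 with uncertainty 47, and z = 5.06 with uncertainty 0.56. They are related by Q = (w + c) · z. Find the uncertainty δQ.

562

Let u = w + c = 909. δu = √(δw² + δc²) = √(0.137 + 2210) = 47.0, so δu/u = 0.0517.
Q is then a monomial in u, z:
δQ/Q = √((δu/u)² + (1·δz/z)²) = √(0.00267 + 0.0122) = 0.122
Q = 4600, so δQ = 0.122 × 4600 = 562.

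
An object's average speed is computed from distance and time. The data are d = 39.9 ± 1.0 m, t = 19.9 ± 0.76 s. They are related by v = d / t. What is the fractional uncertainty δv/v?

0.0457

Each factor contributes (exponent × relative error)² to (δv/v)²:
  (1·δd/d)² = (1×0.0251)² = 0.000628;  (-1·δt/t)² = (-1×0.0382)² = 0.00146
δv/v = √(0.00209) = 0.0457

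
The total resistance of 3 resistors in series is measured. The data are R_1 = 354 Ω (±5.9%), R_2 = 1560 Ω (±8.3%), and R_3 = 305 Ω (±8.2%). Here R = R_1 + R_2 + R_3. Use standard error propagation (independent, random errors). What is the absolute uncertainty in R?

For a sum/difference, combine absolute errors in quadrature:
  (δR_1)² = 436;  (δR_2)² = 16800;  (δR_3)² = 626
δR = √(17800) = 134 Ω

134 Ω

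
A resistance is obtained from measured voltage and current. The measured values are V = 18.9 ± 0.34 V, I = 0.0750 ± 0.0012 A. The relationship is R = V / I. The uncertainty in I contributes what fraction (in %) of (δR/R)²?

44.2%

(δR/R)² = (1·δV/V)² + (-1·δI/I)²
  V term: (1×0.0180)² = 0.000324
  I term: (-1×0.0160)² = 0.000256
Total = 0.000580. Share from I = 0.000256/0.000580 = 0.442.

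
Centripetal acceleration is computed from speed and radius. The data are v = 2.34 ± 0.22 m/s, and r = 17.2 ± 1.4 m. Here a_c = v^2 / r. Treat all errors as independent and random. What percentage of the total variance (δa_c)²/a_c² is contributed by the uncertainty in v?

84.2%

(δa_c/a_c)² = (2·δv/v)² + (-1·δr/r)²
  v term: (2×0.0940)² = 0.0354
  r term: (-1×0.0814)² = 0.00663
Total = 0.0420. Share from v = 0.0354/0.0420 = 0.842.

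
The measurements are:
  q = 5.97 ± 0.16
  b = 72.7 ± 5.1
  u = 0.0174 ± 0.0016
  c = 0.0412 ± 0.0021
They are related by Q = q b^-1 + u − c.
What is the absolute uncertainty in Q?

Let p = q·b^-1 = 0.0821. δp/p = √((1·δq/q)² + (-1·δb/b)²) = √(0.000718 + 0.00492) = 0.0751, so δp = 0.00617.
Q = p + u − c: δQ = √(δp² + δu² + δc²) = √(3.8e-05 + 2.56e-06 + 4.41e-06) = 0.00671

0.00671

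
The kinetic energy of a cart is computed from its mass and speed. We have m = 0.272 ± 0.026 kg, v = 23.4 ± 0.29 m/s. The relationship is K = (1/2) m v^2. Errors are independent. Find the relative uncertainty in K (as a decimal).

0.0987

Products/powers → add relative errors in quadrature, weighted by exponent:
  (1·δm/m)² = (1×0.0956)² = 0.00914;  (2·δv/v)² = (2×0.0124)² = 0.000614
δK/K = √(0.00975) = 0.0987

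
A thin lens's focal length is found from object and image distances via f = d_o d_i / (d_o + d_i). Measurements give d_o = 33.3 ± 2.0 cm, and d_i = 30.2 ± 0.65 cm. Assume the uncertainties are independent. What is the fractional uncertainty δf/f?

0.0307

∂f/∂d_o = (d_i/(d_o+d_i))² = 0.226;  ∂f/∂d_i = (d_o/(d_o+d_i))² = 0.275
δf = √((∂f/∂d_o · δd_o)² + (∂f/∂d_i · δd_i)²) = √(0.205 + 0.0320) = 0.486 cm
f = 15.8 cm, so δf/f = 0.486/15.8 = 0.0307.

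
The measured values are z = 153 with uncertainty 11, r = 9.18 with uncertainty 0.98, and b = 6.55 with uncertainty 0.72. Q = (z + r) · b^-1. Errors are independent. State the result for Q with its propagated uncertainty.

24.8 ± 3.20

Let u = z + r = 162. δu = √(δz² + δr²) = √(121 + 0.960) = 11.0, so δu/u = 0.0681.
Q is then a monomial in u, b:
δQ/Q = √((δu/u)² + (-1·δb/b)²) = √(0.00464 + 0.0121) = 0.129
Q = 24.8, so δQ = 0.129 × 24.8 = 3.20.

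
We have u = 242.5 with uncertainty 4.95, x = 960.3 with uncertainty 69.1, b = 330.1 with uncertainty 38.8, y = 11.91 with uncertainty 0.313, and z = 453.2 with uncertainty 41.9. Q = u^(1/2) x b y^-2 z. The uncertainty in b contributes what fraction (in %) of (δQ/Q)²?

(δQ/Q)² = (½·δu/u)² + (1·δx/x)² + (1·δb/b)² + (-2·δy/y)² + (1·δz/z)²
  u term: (0.5×0.0204)² = 0.000104
  x term: (1×0.0720)² = 0.00518
  b term: (1×0.118)² = 0.0138
  y term: (-2×0.0263)² = 0.00276
  z term: (1×0.0925)² = 0.00855
Total = 0.0304. Share from b = 0.0138/0.0304 = 0.454.

45.4%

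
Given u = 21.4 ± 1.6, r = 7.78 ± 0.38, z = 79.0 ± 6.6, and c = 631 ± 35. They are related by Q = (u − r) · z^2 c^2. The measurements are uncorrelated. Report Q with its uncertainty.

Let w = u − r = 13.6. δw = √(δu² + δr²) = √(2.56 + 0.144) = 1.64, so δw/w = 0.121.
Q is then a monomial in w, z, c:
δQ/Q = √((δw/w)² + (2·δz/z)² + (2·δc/c)²) = √(0.0146 + 0.0279 + 0.0123) = 0.234
Q = 3.38e+10, so δQ = 0.234 × 3.38e+10 = 7.92e+09.

(3.38 ± 0.792) × 10^10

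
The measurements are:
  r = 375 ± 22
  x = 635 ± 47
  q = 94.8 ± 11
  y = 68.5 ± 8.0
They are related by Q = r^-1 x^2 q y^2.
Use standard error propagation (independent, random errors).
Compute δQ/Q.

0.306

Relative error in a monomial: (δQ/Q)² = Σ (nᵢ · δxᵢ/xᵢ)².
  (-1·δr/r)² = (-1×0.0587)² = 0.00344;  (2·δx/x)² = (2×0.0740)² = 0.0219;  (1·δq/q)² = (1×0.116)² = 0.0135;  (2·δy/y)² = (2×0.117)² = 0.0546
δQ/Q = √(0.0934) = 0.306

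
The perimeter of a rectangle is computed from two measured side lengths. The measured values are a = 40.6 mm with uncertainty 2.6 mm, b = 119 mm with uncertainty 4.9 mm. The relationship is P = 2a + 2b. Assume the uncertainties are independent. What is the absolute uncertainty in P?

11.1 mm

For a sum/difference, combine absolute errors in quadrature:
  (2·δa)² = 27.0;  (2·δb)² = 96.0
δP = √(123) = 11.1 mm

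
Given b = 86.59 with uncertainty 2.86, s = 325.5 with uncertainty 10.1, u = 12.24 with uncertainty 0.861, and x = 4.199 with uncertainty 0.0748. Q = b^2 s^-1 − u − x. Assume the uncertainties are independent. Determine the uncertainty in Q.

Let p = b^2·s^-1 = 23.03. δp/p = √((2·δb/b)² + (-1·δs/s)²) = √(0.00436 + 0.000963) = 0.0730, so δp = 1.68.
Q = p − u − x: δQ = √(δp² + δu² + δx²) = √(2.83 + 0.741 + 0.00560) = 1.89

1.89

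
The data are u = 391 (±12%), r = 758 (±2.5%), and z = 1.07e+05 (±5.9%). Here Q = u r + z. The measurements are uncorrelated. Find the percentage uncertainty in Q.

9.14%

Let p = u·r = 2.96e+05. δp/p = √((1·δu/u)² + (1·δr/r)²) = √(0.0144 + 0.000625) = 0.123, so δp = 36300.
Q = p + z: δQ = √(δp² + δz²) = √(1.32e+09 + 3.99e+07) = 36900
Q = 4.03e+05, so δQ/Q = 36900/4.03e+05 = 0.0914.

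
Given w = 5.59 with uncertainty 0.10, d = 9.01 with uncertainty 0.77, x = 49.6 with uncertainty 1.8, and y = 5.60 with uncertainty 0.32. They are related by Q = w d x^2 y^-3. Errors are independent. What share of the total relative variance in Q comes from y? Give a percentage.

69.5%

(δQ/Q)² = (1·δw/w)² + (1·δd/d)² + (2·δx/x)² + (-3·δy/y)²
  w term: (1×0.0179)² = 0.000320
  d term: (1×0.0855)² = 0.00730
  x term: (2×0.0363)² = 0.00527
  y term: (-3×0.0571)² = 0.0294
Total = 0.0423. Share from y = 0.0294/0.0423 = 0.695.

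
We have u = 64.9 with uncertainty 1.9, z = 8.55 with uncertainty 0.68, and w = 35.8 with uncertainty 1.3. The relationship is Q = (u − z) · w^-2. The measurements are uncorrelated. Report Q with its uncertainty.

0.0440 ± 0.00356

Let h = u − z = 56.4. δh = √(δu² + δz²) = √(3.61 + 0.462) = 2.02, so δh/h = 0.0358.
Q is then a monomial in h, w:
δQ/Q = √((δh/h)² + (-2·δw/w)²) = √(0.00128 + 0.00527) = 0.0810
Q = 0.0440, so δQ = 0.0810 × 0.0440 = 0.00356.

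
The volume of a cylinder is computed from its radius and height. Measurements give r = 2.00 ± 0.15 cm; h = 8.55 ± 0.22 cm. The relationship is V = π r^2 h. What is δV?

16.4 cm^3

V is a product of powers, so relative uncertainties combine in quadrature:
  (2·δr/r)² = (2×0.0750)² = 0.0225;  (1·δh/h)² = (1×0.0257)² = 0.000662
δV/V = √(0.0232) = 0.152
V = 107 cm^3, so δV = 0.152 × 107 = 16.4 cm^3.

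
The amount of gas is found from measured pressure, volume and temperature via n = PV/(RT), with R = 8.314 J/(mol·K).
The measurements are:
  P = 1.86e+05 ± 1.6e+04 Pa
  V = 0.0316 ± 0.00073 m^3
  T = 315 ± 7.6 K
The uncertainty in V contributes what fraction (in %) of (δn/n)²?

(δn/n)² = (1·δP/P)² + (1·δV/V)² + (-1·δT/T)²
  P term: (1×0.0860)² = 0.00740
  V term: (1×0.0231)² = 0.000534
  T term: (-1×0.0241)² = 0.000582
Total = 0.00852. Share from V = 0.000534/0.00852 = 0.0627.

6.27%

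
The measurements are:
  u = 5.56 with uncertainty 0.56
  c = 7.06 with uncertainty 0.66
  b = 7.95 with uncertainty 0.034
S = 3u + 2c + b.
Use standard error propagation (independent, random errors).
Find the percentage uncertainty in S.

5.51%

Sums and differences: (δS)² = Σ (cᵢ δxᵢ)².
  (3·δu)² = 2.82;  (2·δc)² = 1.74;  (δb)² = 0.00116
δS = √(4.57) = 2.14
S = 38.8, so δS/S = 2.14/38.8 = 0.0551.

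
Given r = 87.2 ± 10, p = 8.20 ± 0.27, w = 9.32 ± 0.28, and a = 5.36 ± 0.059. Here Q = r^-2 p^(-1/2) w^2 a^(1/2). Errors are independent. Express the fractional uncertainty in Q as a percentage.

Q is a product of powers, so relative uncertainties combine in quadrature:
  (-2·δr/r)² = (-2×0.115)² = 0.0526;  (−½·δp/p)² = (-0.5×0.0329)² = 0.000271;  (2·δw/w)² = (2×0.0300)² = 0.00361;  (½·δa/a)² = (0.5×0.0110)² = 3.03e-05
δQ/Q = √(0.0565) = 0.238

23.8%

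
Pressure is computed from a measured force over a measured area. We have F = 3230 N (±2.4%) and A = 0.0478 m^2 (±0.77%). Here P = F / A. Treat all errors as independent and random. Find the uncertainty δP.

1700 Pa

P is a product of powers, so relative uncertainties combine in quadrature:
  (1·δF/F)² = (1×0.0240)² = 0.000576;  (-1·δA/A)² = (-1×0.00770)² = 5.93e-05
δP/P = √(0.000635) = 0.0252
P = 67600 Pa, so δP = 0.0252 × 67600 = 1700 Pa.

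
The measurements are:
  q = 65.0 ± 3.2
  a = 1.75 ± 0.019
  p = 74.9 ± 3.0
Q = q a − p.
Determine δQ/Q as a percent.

16.7%

Let w = q·a = 114. δw/w = √((1·δq/q)² + (1·δa/a)²) = √(0.00242 + 0.000118) = 0.0504, so δw = 5.73.
Q = w − p: δQ = √(δw² + δp²) = √(32.9 + 9.00) = 6.47
Q = 38.8, so δQ/Q = 6.47/38.8 = 0.167.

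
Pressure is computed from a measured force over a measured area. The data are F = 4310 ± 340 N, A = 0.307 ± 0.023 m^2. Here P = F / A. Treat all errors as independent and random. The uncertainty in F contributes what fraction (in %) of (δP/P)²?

(δP/P)² = (1·δF/F)² + (-1·δA/A)²
  F term: (1×0.0789)² = 0.00622
  A term: (-1×0.0749)² = 0.00561
Total = 0.0118. Share from F = 0.00622/0.0118 = 0.526.

52.6%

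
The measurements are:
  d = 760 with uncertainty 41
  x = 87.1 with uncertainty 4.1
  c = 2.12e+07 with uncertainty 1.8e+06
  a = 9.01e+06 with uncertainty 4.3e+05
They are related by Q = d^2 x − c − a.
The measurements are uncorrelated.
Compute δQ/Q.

0.309

Let p = d^2·x = 5.03e+07. δp/p = √((2·δd/d)² + (1·δx/x)²) = √(0.0116 + 0.00222) = 0.118, so δp = 5.92e+06.
Q = p − c − a: δQ = √(δp² + δc² + δa²) = √(3.51e+13 + 3.24e+12 + 1.85e+11) = 6.2e+06
Q = 2.01e+07, so δQ/Q = 6.2e+06/2.01e+07 = 0.309.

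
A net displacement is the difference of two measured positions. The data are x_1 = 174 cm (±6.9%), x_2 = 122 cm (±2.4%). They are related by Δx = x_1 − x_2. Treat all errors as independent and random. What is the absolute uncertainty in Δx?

12.4 cm

Δx is a linear combination, so absolute uncertainties add in quadrature:
  (δx_1)² = 144;  (δx_2)² = 8.57
δΔx = √(153) = 12.4 cm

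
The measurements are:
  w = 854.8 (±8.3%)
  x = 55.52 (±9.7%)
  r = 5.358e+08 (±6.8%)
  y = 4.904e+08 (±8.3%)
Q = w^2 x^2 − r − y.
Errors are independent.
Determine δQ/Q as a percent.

Let p = w^2·x^2 = 2.252e+09. δp/p = √((2·δw/w)² + (2·δx/x)²) = √(0.0276 + 0.0376) = 0.255, so δp = 5.75e+08.
Q = p − r − y: δQ = √(δp² + δr² + δy²) = √(3.31e+17 + 1.33e+15 + 1.66e+15) = 5.78e+08
Q = 1.226e+09, so δQ/Q = 5.78e+08/1.226e+09 = 0.471.

47.1%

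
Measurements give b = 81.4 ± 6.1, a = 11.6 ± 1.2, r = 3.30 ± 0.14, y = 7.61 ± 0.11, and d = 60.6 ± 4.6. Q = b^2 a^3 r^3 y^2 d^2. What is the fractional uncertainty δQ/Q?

Each factor contributes (exponent × relative error)² to (δQ/Q)²:
  (2·δb/b)² = (2×0.0749)² = 0.0225;  (3·δa/a)² = (3×0.103)² = 0.0963;  (3·δr/r)² = (3×0.0424)² = 0.0162;  (2·δy/y)² = (2×0.0145)² = 0.000836;  (2·δd/d)² = (2×0.0759)² = 0.0230
δQ/Q = √(0.159) = 0.399

0.399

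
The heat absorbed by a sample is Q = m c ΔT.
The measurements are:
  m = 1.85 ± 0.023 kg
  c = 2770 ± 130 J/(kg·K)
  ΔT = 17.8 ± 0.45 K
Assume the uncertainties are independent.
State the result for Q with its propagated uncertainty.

For a monomial Q ∝ m, c, ΔT, fractional errors add in quadrature:
  (1·δm/m)² = (1×0.0124)² = 0.000155;  (1·δc/c)² = (1×0.0469)² = 0.00220;  (1·δΔT/ΔT)² = (1×0.0253)² = 0.000639
δQ/Q = √(0.00300) = 0.0547
Q = 91200 J, so δQ = 0.0547 × 91200 = 4990 J.

91200 ± 4990 J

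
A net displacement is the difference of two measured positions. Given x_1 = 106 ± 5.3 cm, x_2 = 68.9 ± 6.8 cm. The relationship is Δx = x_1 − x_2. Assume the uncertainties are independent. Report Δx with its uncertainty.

For a sum/difference, combine absolute errors in quadrature:
  (δx_1)² = 28.1;  (δx_2)² = 46.2
δΔx = √(74.3) = 8.62 cm
Δx = 37.1 cm.

37.1 ± 8.62 cm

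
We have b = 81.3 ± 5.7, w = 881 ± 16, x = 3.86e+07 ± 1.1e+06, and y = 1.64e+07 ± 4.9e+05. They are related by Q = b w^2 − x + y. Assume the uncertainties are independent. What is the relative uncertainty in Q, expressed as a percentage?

12.5%

Let p = b·w^2 = 6.31e+07. δp/p = √((1·δb/b)² + (2·δw/w)²) = √(0.00492 + 0.00132) = 0.0790, so δp = 4.98e+06.
Q = p − x + y: δQ = √(δp² + δx² + δy²) = √(2.48e+13 + 1.21e+12 + 2.4e+11) = 5.13e+06
Q = 4.09e+07, so δQ/Q = 5.13e+06/4.09e+07 = 0.125.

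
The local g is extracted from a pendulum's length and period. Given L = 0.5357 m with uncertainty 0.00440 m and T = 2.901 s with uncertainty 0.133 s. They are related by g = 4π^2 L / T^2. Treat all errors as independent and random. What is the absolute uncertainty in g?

0.231 m/s^2

Each factor contributes (exponent × relative error)² to (δg/g)²:
  (1·δL/L)² = (1×0.00821)² = 6.75e-05;  (-2·δT/T)² = (-2×0.0458)² = 0.00841
δg/g = √(0.00847) = 0.0921
g = 2.513 m/s^2, so δg = 0.0921 × 2.513 = 0.231 m/s^2.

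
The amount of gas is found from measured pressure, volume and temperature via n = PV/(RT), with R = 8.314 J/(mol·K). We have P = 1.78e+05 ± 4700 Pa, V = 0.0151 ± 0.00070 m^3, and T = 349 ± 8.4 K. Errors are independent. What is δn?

0.0542 mol

Each factor contributes (exponent × relative error)² to (δn/n)²:
  (1·δP/P)² = (1×0.0264)² = 0.000697;  (1·δV/V)² = (1×0.0464)² = 0.00215;  (-1·δT/T)² = (-1×0.0241)² = 0.000579
δn/n = √(0.00343) = 0.0585
n = 0.926 mol, so δn = 0.0585 × 0.926 = 0.0542 mol.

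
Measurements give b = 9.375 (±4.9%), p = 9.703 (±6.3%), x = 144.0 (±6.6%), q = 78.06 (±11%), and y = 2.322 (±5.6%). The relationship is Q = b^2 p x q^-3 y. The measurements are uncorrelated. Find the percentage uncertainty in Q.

36.1%

For a monomial Q ∝ b^2, p, x, q^-3, y, fractional errors add in quadrature:
  (2·δb/b)² = (2×0.0490)² = 0.00960;  (1·δp/p)² = (1×0.0630)² = 0.00397;  (1·δx/x)² = (1×0.0660)² = 0.00436;  (-3·δq/q)² = (-3×0.110)² = 0.109;  (1·δy/y)² = (1×0.0560)² = 0.00314
δQ/Q = √(0.130) = 0.361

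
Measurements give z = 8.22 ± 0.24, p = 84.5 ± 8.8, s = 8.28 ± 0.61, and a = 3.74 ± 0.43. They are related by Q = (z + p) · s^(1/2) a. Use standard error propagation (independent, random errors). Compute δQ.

Let u = z + p = 92.7. δu = √(δz² + δp²) = √(0.0576 + 77.4) = 8.80, so δu/u = 0.0949.
Q is then a monomial in u, s, a:
δQ/Q = √((δu/u)² + (½·δs/s)² + (1·δa/a)²) = √(0.00901 + 0.00136 + 0.0132) = 0.154
Q = 998, so δQ = 0.154 × 998 = 153.

153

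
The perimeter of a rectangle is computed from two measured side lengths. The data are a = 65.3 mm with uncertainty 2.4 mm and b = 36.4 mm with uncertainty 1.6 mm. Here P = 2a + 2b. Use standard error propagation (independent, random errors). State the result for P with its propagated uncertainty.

Absolute uncertainties add in quadrature for a linear combination:
  (2·δa)² = 23.0;  (2·δb)² = 10.2
δP = √(33.3) = 5.77 mm
P = 203 mm.

203 ± 5.77 mm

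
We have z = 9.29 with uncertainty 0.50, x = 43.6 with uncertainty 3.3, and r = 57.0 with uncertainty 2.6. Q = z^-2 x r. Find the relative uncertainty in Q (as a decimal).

Since Q is a product/quotient, work with relative uncertainties:
  (-2·δz/z)² = (-2×0.0538)² = 0.0116;  (1·δx/x)² = (1×0.0757)² = 0.00573;  (1·δr/r)² = (1×0.0456)² = 0.00208
δQ/Q = √(0.0194) = 0.139

0.139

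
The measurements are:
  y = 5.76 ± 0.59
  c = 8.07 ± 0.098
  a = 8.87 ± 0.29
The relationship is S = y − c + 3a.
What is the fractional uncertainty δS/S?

Sums and differences: (δS)² = Σ (cᵢ δxᵢ)².
  (δy)² = 0.348;  (δc)² = 0.00960;  (3·δa)² = 0.757
δS = √(1.11) = 1.06
S = 24.3, so δS/S = 1.06/24.3 = 0.0434.

0.0434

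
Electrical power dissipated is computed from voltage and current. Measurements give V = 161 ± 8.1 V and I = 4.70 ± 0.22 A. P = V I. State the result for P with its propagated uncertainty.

757 ± 52.0 W

Relative error in a monomial: (δP/P)² = Σ (nᵢ · δxᵢ/xᵢ)².
  (1·δV/V)² = (1×0.0503)² = 0.00253;  (1·δI/I)² = (1×0.0468)² = 0.00219
δP/P = √(0.00472) = 0.0687
P = 757 W, so δP = 0.0687 × 757 = 52.0 W.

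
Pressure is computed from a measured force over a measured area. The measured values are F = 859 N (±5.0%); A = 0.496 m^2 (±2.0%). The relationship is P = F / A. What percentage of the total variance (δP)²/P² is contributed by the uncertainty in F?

(δP/P)² = (1·δF/F)² + (-1·δA/A)²
  F term: (1×0.0500)² = 0.00250
  A term: (-1×0.0200)² = 0.000400
Total = 0.00290. Share from F = 0.00250/0.00290 = 0.862.

86.2%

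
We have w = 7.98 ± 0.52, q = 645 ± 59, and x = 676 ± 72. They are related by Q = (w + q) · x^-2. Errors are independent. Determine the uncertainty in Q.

0.000331

Let u = w + q = 653. δu = √(δw² + δq²) = √(0.270 + 3480) = 59.0, so δu/u = 0.0904.
Q is then a monomial in u, x:
δQ/Q = √((δu/u)² + (-2·δx/x)²) = √(0.00816 + 0.0454) = 0.231
Q = 0.00143, so δQ = 0.231 × 0.00143 = 0.000331.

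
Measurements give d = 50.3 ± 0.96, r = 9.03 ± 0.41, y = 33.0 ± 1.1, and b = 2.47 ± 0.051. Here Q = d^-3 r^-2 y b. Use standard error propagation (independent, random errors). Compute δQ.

8.98e-07

For a monomial Q ∝ d^-3, r^-2, y, b, fractional errors add in quadrature:
  (-3·δd/d)² = (-3×0.0191)² = 0.00328;  (-2·δr/r)² = (-2×0.0454)² = 0.00825;  (1·δy/y)² = (1×0.0333)² = 0.00111;  (1·δb/b)² = (1×0.0206)² = 0.000426
δQ/Q = √(0.0131) = 0.114
Q = 7.85e-06, so δQ = 0.114 × 7.85e-06 = 8.98e-07.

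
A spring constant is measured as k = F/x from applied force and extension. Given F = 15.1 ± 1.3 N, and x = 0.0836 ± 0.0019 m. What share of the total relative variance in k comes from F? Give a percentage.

(δk/k)² = (1·δF/F)² + (-1·δx/x)²
  F term: (1×0.0861)² = 0.00741
  x term: (-1×0.0227)² = 0.000517
Total = 0.00793. Share from F = 0.00741/0.00793 = 0.935.

93.5%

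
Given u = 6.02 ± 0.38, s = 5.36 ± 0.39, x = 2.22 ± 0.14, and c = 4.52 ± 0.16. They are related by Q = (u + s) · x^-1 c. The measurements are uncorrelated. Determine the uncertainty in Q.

2.01

Let w = u + s = 11.4. δw = √(δu² + δs²) = √(0.144 + 0.152) = 0.545, so δw/w = 0.0478.
Q is then a monomial in w, x, c:
δQ/Q = √((δw/w)² + (-1·δx/x)² + (1·δc/c)²) = √(0.00229 + 0.00398 + 0.00125) = 0.0867
Q = 23.2, so δQ = 0.0867 × 23.2 = 2.01.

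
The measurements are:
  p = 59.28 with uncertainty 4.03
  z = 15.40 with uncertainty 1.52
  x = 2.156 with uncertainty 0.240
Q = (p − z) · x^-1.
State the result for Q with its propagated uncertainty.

Let u = p − z = 43.88. δu = √(δp² + δz²) = √(16.2 + 2.31) = 4.31, so δu/u = 0.0982.
Q is then a monomial in u, x:
δQ/Q = √((δu/u)² + (-1·δx/x)²) = √(0.00963 + 0.0124) = 0.148
Q = 20.35, so δQ = 0.148 × 20.35 = 3.02.

20.35 ± 3.02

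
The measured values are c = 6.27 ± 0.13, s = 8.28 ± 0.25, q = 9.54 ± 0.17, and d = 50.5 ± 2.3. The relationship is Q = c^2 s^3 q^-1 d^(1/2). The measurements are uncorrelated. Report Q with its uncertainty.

16600 ± 1720

Relative error in a monomial: (δQ/Q)² = Σ (nᵢ · δxᵢ/xᵢ)².
  (2·δc/c)² = (2×0.0207)² = 0.00172;  (3·δs/s)² = (3×0.0302)² = 0.00820;  (-1·δq/q)² = (-1×0.0178)² = 0.000318;  (½·δd/d)² = (0.5×0.0455)² = 0.000519
δQ/Q = √(0.0108) = 0.104
Q = 16600, so δQ = 0.104 × 16600 = 1720.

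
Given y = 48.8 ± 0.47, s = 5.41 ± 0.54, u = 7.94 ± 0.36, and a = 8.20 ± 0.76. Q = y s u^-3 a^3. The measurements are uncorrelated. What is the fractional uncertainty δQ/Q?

Q is a product of powers, so relative uncertainties combine in quadrature:
  (1·δy/y)² = (1×0.00963)² = 9.28e-05;  (1·δs/s)² = (1×0.0998)² = 0.00996;  (-3·δu/u)² = (-3×0.0453)² = 0.0185;  (3·δa/a)² = (3×0.0927)² = 0.0773
δQ/Q = √(0.106) = 0.325

0.325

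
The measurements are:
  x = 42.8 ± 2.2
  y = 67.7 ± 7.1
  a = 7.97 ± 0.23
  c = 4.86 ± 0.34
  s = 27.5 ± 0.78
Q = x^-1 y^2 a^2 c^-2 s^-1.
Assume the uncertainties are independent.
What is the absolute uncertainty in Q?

Each factor contributes (exponent × relative error)² to (δQ/Q)²:
  (-1·δx/x)² = (-1×0.0514)² = 0.00264;  (2·δy/y)² = (2×0.105)² = 0.0440;  (2·δa/a)² = (2×0.0289)² = 0.00333;  (-2·δc/c)² = (-2×0.0700)² = 0.0196;  (-1·δs/s)² = (-1×0.0284)² = 0.000804
δQ/Q = √(0.0703) = 0.265
Q = 10.5, so δQ = 0.265 × 10.5 = 2.78.

2.78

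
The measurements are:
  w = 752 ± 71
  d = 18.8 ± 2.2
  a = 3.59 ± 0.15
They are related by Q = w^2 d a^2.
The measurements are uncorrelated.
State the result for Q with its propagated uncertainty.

For a monomial Q ∝ w^2, d, a^2, fractional errors add in quadrature:
  (2·δw/w)² = (2×0.0944)² = 0.0357;  (1·δd/d)² = (1×0.117)² = 0.0137;  (2·δa/a)² = (2×0.0418)² = 0.00698
δQ/Q = √(0.0563) = 0.237
Q = 1.37e+08, so δQ = 0.237 × 1.37e+08 = 3.25e+07.

(1.37 ± 0.325) × 10^8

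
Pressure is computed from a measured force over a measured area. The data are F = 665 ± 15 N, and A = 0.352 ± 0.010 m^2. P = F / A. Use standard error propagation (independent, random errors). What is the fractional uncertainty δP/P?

P is a product of powers, so relative uncertainties combine in quadrature:
  (1·δF/F)² = (1×0.0226)² = 0.000509;  (-1·δA/A)² = (-1×0.0284)² = 0.000807
δP/P = √(0.00132) = 0.0363

0.0363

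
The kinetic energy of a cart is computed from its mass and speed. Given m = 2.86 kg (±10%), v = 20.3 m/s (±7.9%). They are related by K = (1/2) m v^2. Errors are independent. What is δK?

110 J

Each factor contributes (exponent × relative error)² to (δK/K)²:
  (1·δm/m)² = (1×0.100)² = 0.0100;  (2·δv/v)² = (2×0.0790)² = 0.0250
δK/K = √(0.0350) = 0.187
K = 589 J, so δK = 0.187 × 589 = 110 J.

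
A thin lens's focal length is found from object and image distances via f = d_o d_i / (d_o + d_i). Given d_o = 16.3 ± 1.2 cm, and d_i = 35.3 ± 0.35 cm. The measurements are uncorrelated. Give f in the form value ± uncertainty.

11.2 ± 0.563 cm

∂f/∂d_o = (d_i/(d_o+d_i))² = 0.468;  ∂f/∂d_i = (d_o/(d_o+d_i))² = 0.0998
δf = √((∂f/∂d_o · δd_o)² + (∂f/∂d_i · δd_i)²) = √(0.315 + 0.00122) = 0.563 cm
f = 11.2 cm.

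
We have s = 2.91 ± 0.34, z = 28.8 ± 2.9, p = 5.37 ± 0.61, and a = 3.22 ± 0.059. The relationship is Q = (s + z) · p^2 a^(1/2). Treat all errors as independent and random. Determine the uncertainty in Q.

Let u = s + z = 31.7. δu = √(δs² + δz²) = √(0.116 + 8.41) = 2.92, so δu/u = 0.0921.
Q is then a monomial in u, p, a:
δQ/Q = √((δu/u)² + (2·δp/p)² + (½·δa/a)²) = √(0.00848 + 0.0516 + 8.39e-05) = 0.245
Q = 1640, so δQ = 0.245 × 1640 = 403.

403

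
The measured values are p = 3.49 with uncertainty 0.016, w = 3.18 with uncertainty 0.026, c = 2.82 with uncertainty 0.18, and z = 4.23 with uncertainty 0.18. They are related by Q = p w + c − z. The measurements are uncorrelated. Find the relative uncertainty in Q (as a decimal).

0.0284

Let h = p·w = 11.1. δh/h = √((1·δp/p)² + (1·δw/w)²) = √(2.1e-05 + 6.68e-05) = 0.00937, so δh = 0.104.
Q = h + c − z: δQ = √(δh² + δc² + δz²) = √(0.0108 + 0.0324 + 0.0324) = 0.275
Q = 9.69, so δQ/Q = 0.275/9.69 = 0.0284.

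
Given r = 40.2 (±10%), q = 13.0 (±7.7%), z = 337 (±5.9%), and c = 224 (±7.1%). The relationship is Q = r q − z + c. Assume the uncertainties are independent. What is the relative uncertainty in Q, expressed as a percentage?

17.3%

Let p = r·q = 523. δp/p = √((1·δr/r)² + (1·δq/q)²) = √(0.0100 + 0.00593) = 0.126, so δp = 66.0.
Q = p − z + c: δQ = √(δp² + δz² + δc²) = √(4350 + 395 + 253) = 70.7
Q = 410, so δQ/Q = 70.7/410 = 0.173.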